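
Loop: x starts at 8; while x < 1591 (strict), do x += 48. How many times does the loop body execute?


Step 1: x goes from 8 toward 1591 by 48; the body runs while x<1591, so iterations = ceil((bound-start)/step)
Step 2: Distance=1583
Step 3: ceil(1583/48)=33

33


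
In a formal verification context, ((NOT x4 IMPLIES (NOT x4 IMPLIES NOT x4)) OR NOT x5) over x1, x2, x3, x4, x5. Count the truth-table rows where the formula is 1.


Formula: ((NOT x4 IMPLIES (NOT x4 IMPLIES NOT x4)) OR NOT x5) over 5 vars (32 rows)
Evaluate each row (x1, x2, x3, x4, x5 as bits, MSB first):
  row 0 [00000]: ((NOT 0 IMPLIES (NOT 0 IMPLIES NOT 0)) OR NOT 0) -> 1
  row 1 [00001]: ((NOT 0 IMPLIES (NOT 0 IMPLIES NOT 0)) OR NOT 1) -> 1
  row 2 [00010]: ((NOT 1 IMPLIES (NOT 1 IMPLIES NOT 1)) OR NOT 0) -> 1
  row 3 [00011]: ((NOT 1 IMPLIES (NOT 1 IMPLIES NOT 1)) OR NOT 1) -> 1
  row 4 [00100]: ((NOT 0 IMPLIES (NOT 0 IMPLIES NOT 0)) OR NOT 0) -> 1
  row 5 [00101]: ((NOT 0 IMPLIES (NOT 0 IMPLIES NOT 0)) OR NOT 1) -> 1
  row 6 [00110]: ((NOT 1 IMPLIES (NOT 1 IMPLIES NOT 1)) OR NOT 0) -> 1
  row 7 [00111]: ((NOT 1 IMPLIES (NOT 1 IMPLIES NOT 1)) OR NOT 1) -> 1
  row 8 [01000]: ((NOT 0 IMPLIES (NOT 0 IMPLIES NOT 0)) OR NOT 0) -> 1
  row 9 [01001]: ((NOT 0 IMPLIES (NOT 0 IMPLIES NOT 0)) OR NOT 1) -> 1
  row 10 [01010]: ((NOT 1 IMPLIES (NOT 1 IMPLIES NOT 1)) OR NOT 0) -> 1
  row 11 [01011]: ((NOT 1 IMPLIES (NOT 1 IMPLIES NOT 1)) OR NOT 1) -> 1
  row 12 [01100]: ((NOT 0 IMPLIES (NOT 0 IMPLIES NOT 0)) OR NOT 0) -> 1
  row 13 [01101]: ((NOT 0 IMPLIES (NOT 0 IMPLIES NOT 0)) OR NOT 1) -> 1
  row 14 [01110]: ((NOT 1 IMPLIES (NOT 1 IMPLIES NOT 1)) OR NOT 0) -> 1
  row 15 [01111]: ((NOT 1 IMPLIES (NOT 1 IMPLIES NOT 1)) OR NOT 1) -> 1
  row 16 [10000]: ((NOT 0 IMPLIES (NOT 0 IMPLIES NOT 0)) OR NOT 0) -> 1
  row 17 [10001]: ((NOT 0 IMPLIES (NOT 0 IMPLIES NOT 0)) OR NOT 1) -> 1
  row 18 [10010]: ((NOT 1 IMPLIES (NOT 1 IMPLIES NOT 1)) OR NOT 0) -> 1
  row 19 [10011]: ((NOT 1 IMPLIES (NOT 1 IMPLIES NOT 1)) OR NOT 1) -> 1
  row 20 [10100]: ((NOT 0 IMPLIES (NOT 0 IMPLIES NOT 0)) OR NOT 0) -> 1
  row 21 [10101]: ((NOT 0 IMPLIES (NOT 0 IMPLIES NOT 0)) OR NOT 1) -> 1
  row 22 [10110]: ((NOT 1 IMPLIES (NOT 1 IMPLIES NOT 1)) OR NOT 0) -> 1
  row 23 [10111]: ((NOT 1 IMPLIES (NOT 1 IMPLIES NOT 1)) OR NOT 1) -> 1
  row 24 [11000]: ((NOT 0 IMPLIES (NOT 0 IMPLIES NOT 0)) OR NOT 0) -> 1
  row 25 [11001]: ((NOT 0 IMPLIES (NOT 0 IMPLIES NOT 0)) OR NOT 1) -> 1
  row 26 [11010]: ((NOT 1 IMPLIES (NOT 1 IMPLIES NOT 1)) OR NOT 0) -> 1
  row 27 [11011]: ((NOT 1 IMPLIES (NOT 1 IMPLIES NOT 1)) OR NOT 1) -> 1
  row 28 [11100]: ((NOT 0 IMPLIES (NOT 0 IMPLIES NOT 0)) OR NOT 0) -> 1
  row 29 [11101]: ((NOT 0 IMPLIES (NOT 0 IMPLIES NOT 0)) OR NOT 1) -> 1
  row 30 [11110]: ((NOT 1 IMPLIES (NOT 1 IMPLIES NOT 1)) OR NOT 0) -> 1
  row 31 [11111]: ((NOT 1 IMPLIES (NOT 1 IMPLIES NOT 1)) OR NOT 1) -> 1
Full result column, 8 rows per line (x1,x2 fixed per line; x3,x4,x5 runs 000..111 left to right):
  rows 0-7 [x1,x2=00]: 11111111  (ones: 8)
  rows 8-15 [x1,x2=01]: 11111111  (ones: 8)
  rows 16-23 [x1,x2=10]: 11111111  (ones: 8)
  rows 24-31 [x1,x2=11]: 11111111  (ones: 8)
Count of 1-rows = 8+8+8+8 = 32

32


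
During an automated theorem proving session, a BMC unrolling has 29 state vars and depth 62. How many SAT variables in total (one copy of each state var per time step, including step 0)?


BMC unrolls to depth k, creating one copy of each state var for steps 0..k.
Step count = 62 + 1 = 63 (steps 0 through 62)
Vars per step = 29
Total = 29 * 63 = 1827

1827


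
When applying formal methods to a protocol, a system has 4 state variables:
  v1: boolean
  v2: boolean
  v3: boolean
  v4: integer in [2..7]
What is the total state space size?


State space = product of domain sizes of all variables.
Domain sizes:
  v1 (boolean): 2
  v2 (boolean): 2
  v3 (boolean): 2
  v4 (integer in [2..7]): 6
Product = 2 * 2 * 2 * 6 = 48

48


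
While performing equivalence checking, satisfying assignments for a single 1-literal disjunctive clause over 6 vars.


Step 1: Total=2^6=64
Step 2: Unsat when all 1 false: 2^5=32
Step 3: Sat=64-32=32

32


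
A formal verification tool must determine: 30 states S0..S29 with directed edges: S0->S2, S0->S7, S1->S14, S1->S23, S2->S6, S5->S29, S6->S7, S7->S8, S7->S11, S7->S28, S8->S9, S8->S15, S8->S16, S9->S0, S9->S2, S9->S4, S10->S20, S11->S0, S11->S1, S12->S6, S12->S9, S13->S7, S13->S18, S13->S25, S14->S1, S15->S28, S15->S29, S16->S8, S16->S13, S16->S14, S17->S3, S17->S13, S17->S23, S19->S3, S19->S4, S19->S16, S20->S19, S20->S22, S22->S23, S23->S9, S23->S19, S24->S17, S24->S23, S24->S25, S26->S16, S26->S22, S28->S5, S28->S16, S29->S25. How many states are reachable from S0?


BFS from S0:
  layer 0: {S0}
  layer 1: {S2, S7}
  layer 2: {S6, S8, S11, S28}
  layer 3: {S1, S5, S9, S15, S16}
  layer 4: {S4, S13, S14, S23, S29}
  layer 5: {S18, S19, S25}
  layer 6: {S3}
Reachable set: {S0, S1, S2, S3, S4, S5, S6, S7, S8, S9, S11, S13, S14, S15, S16, S18, S19, S23, S25, S28, S29}
Count = 21

21


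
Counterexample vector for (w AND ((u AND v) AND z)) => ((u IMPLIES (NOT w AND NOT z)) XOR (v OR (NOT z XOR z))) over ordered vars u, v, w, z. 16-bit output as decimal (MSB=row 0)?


F1 = (w AND ((u AND v) AND z))
F2 = ((u IMPLIES (NOT w AND NOT z)) XOR (v OR (NOT z XOR z)))
Counterexample to F1=>F2 is where F1=1 and F2=0.
Evaluate each row (bits = u,v,w,z, MSB first):
  row 0 [0000]: F1=0 F2=0 -> F1&~F2 -> 0
  row 1 [0001]: F1=0 F2=0 -> F1&~F2 -> 0
  row 2 [0010]: F1=0 F2=0 -> F1&~F2 -> 0
  row 3 [0011]: F1=0 F2=0 -> F1&~F2 -> 0
  row 4 [0100]: F1=0 F2=0 -> F1&~F2 -> 0
  row 5 [0101]: F1=0 F2=0 -> F1&~F2 -> 0
  row 6 [0110]: F1=0 F2=0 -> F1&~F2 -> 0
  row 7 [0111]: F1=0 F2=0 -> F1&~F2 -> 0
  row 8 [1000]: F1=0 F2=0 -> F1&~F2 -> 0
  row 9 [1001]: F1=0 F2=1 -> F1&~F2 -> 0
  row 10 [1010]: F1=0 F2=1 -> F1&~F2 -> 0
  row 11 [1011]: F1=0 F2=1 -> F1&~F2 -> 0
  row 12 [1100]: F1=0 F2=0 -> F1&~F2 -> 0
  row 13 [1101]: F1=0 F2=1 -> F1&~F2 -> 0
  row 14 [1110]: F1=0 F2=1 -> F1&~F2 -> 0
  row 15 [1111]: F1=1 F2=1 -> F1&~F2 -> 0
Full result column, 4 rows per line (u,v fixed per line; w,z runs 00..11 left to right):
  rows 0-3 [u,v=00]: 0000  = hex 0
  rows 4-7 [u,v=01]: 0000  = hex 0
  rows 8-11 [u,v=10]: 0000  = hex 0
  rows 12-15 [u,v=11]: 0000  = hex 0
Counterexample vector (row 0 .. row 15) = 0000000000000000
Output column grouped in 4s = 0000 0000 0000 0000 = 0x0000
Convert to decimal digit by digit (value = value*16 + digit):
  0 -> 0
  0*16 + 0 = 0
  0*16 + 0 = 0
  0*16 + 0 = 0
Decimal = 0

0


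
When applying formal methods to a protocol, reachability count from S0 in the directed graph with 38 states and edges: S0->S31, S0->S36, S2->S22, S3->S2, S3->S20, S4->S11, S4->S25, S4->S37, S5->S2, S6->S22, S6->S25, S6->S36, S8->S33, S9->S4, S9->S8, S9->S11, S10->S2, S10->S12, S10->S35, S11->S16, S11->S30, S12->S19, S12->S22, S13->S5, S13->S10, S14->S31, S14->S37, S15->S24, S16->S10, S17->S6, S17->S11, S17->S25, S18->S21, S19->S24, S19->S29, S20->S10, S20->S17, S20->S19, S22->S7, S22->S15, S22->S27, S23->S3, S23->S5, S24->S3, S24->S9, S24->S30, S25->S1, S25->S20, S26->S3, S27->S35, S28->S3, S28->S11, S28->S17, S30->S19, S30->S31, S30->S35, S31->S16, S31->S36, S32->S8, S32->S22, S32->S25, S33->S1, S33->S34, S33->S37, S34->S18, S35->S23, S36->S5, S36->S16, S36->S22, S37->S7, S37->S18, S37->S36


BFS from S0:
  layer 0: {S0}
  layer 1: {S31, S36}
  layer 2: {S5, S16, S22}
  layer 3: {S2, S7, S10, S15, S27}
  layer 4: {S12, S24, S35}
  layer 5: {S3, S9, S19, S23, S30}
  layer 6: {S4, S8, S11, S20, S29}
  layer 7: {S17, S25, S33, S37}
  layer 8: {S1, S6, S18, S34}
  layer 9: {S21}
Reachable set: {S0, S1, S2, S3, S4, S5, S6, S7, S8, S9, S10, S11, S12, S15, S16, S17, S18, S19, S20, S21, S22, S23, S24, S25, S27, S29, S30, S31, S33, S34, S35, S36, S37}
Count = 33

33


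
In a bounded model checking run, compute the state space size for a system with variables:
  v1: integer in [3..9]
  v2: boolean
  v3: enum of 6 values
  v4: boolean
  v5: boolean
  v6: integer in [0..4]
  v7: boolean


State space = product of domain sizes of all variables.
Domain sizes:
  v1 (integer in [3..9]): 7
  v2 (boolean): 2
  v3 (enum of 6 values): 6
  v4 (boolean): 2
  v5 (boolean): 2
  v6 (integer in [0..4]): 5
  v7 (boolean): 2
Product = 7 * 2 * 6 * 2 * 2 * 5 * 2 = 3360

3360


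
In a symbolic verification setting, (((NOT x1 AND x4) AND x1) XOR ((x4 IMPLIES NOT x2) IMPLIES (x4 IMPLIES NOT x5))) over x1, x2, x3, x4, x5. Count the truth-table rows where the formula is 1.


Formula: (((NOT x1 AND x4) AND x1) XOR ((x4 IMPLIES NOT x2) IMPLIES (x4 IMPLIES NOT x5))) over 5 vars (32 rows)
Evaluate each row (x1, x2, x3, x4, x5 as bits, MSB first):
  row 0 [00000]: (((NOT 0 AND 0) AND 0) XOR ((0 IMPLIES NOT 0) IMPLIES (0 IMPLIES NOT 0))) -> 1
  row 1 [00001]: (((NOT 0 AND 0) AND 0) XOR ((0 IMPLIES NOT 0) IMPLIES (0 IMPLIES NOT 1))) -> 1
  row 2 [00010]: (((NOT 0 AND 1) AND 0) XOR ((1 IMPLIES NOT 0) IMPLIES (1 IMPLIES NOT 0))) -> 1
  row 3 [00011]: (((NOT 0 AND 1) AND 0) XOR ((1 IMPLIES NOT 0) IMPLIES (1 IMPLIES NOT 1))) -> 0
  row 4 [00100]: (((NOT 0 AND 0) AND 0) XOR ((0 IMPLIES NOT 0) IMPLIES (0 IMPLIES NOT 0))) -> 1
  row 5 [00101]: (((NOT 0 AND 0) AND 0) XOR ((0 IMPLIES NOT 0) IMPLIES (0 IMPLIES NOT 1))) -> 1
  row 6 [00110]: (((NOT 0 AND 1) AND 0) XOR ((1 IMPLIES NOT 0) IMPLIES (1 IMPLIES NOT 0))) -> 1
  row 7 [00111]: (((NOT 0 AND 1) AND 0) XOR ((1 IMPLIES NOT 0) IMPLIES (1 IMPLIES NOT 1))) -> 0
  row 8 [01000]: (((NOT 0 AND 0) AND 0) XOR ((0 IMPLIES NOT 1) IMPLIES (0 IMPLIES NOT 0))) -> 1
  row 9 [01001]: (((NOT 0 AND 0) AND 0) XOR ((0 IMPLIES NOT 1) IMPLIES (0 IMPLIES NOT 1))) -> 1
  row 10 [01010]: (((NOT 0 AND 1) AND 0) XOR ((1 IMPLIES NOT 1) IMPLIES (1 IMPLIES NOT 0))) -> 1
  row 11 [01011]: (((NOT 0 AND 1) AND 0) XOR ((1 IMPLIES NOT 1) IMPLIES (1 IMPLIES NOT 1))) -> 1
  row 12 [01100]: (((NOT 0 AND 0) AND 0) XOR ((0 IMPLIES NOT 1) IMPLIES (0 IMPLIES NOT 0))) -> 1
  row 13 [01101]: (((NOT 0 AND 0) AND 0) XOR ((0 IMPLIES NOT 1) IMPLIES (0 IMPLIES NOT 1))) -> 1
  row 14 [01110]: (((NOT 0 AND 1) AND 0) XOR ((1 IMPLIES NOT 1) IMPLIES (1 IMPLIES NOT 0))) -> 1
  row 15 [01111]: (((NOT 0 AND 1) AND 0) XOR ((1 IMPLIES NOT 1) IMPLIES (1 IMPLIES NOT 1))) -> 1
  row 16 [10000]: (((NOT 1 AND 0) AND 1) XOR ((0 IMPLIES NOT 0) IMPLIES (0 IMPLIES NOT 0))) -> 1
  row 17 [10001]: (((NOT 1 AND 0) AND 1) XOR ((0 IMPLIES NOT 0) IMPLIES (0 IMPLIES NOT 1))) -> 1
  row 18 [10010]: (((NOT 1 AND 1) AND 1) XOR ((1 IMPLIES NOT 0) IMPLIES (1 IMPLIES NOT 0))) -> 1
  row 19 [10011]: (((NOT 1 AND 1) AND 1) XOR ((1 IMPLIES NOT 0) IMPLIES (1 IMPLIES NOT 1))) -> 0
  row 20 [10100]: (((NOT 1 AND 0) AND 1) XOR ((0 IMPLIES NOT 0) IMPLIES (0 IMPLIES NOT 0))) -> 1
  row 21 [10101]: (((NOT 1 AND 0) AND 1) XOR ((0 IMPLIES NOT 0) IMPLIES (0 IMPLIES NOT 1))) -> 1
  row 22 [10110]: (((NOT 1 AND 1) AND 1) XOR ((1 IMPLIES NOT 0) IMPLIES (1 IMPLIES NOT 0))) -> 1
  row 23 [10111]: (((NOT 1 AND 1) AND 1) XOR ((1 IMPLIES NOT 0) IMPLIES (1 IMPLIES NOT 1))) -> 0
  row 24 [11000]: (((NOT 1 AND 0) AND 1) XOR ((0 IMPLIES NOT 1) IMPLIES (0 IMPLIES NOT 0))) -> 1
  row 25 [11001]: (((NOT 1 AND 0) AND 1) XOR ((0 IMPLIES NOT 1) IMPLIES (0 IMPLIES NOT 1))) -> 1
  row 26 [11010]: (((NOT 1 AND 1) AND 1) XOR ((1 IMPLIES NOT 1) IMPLIES (1 IMPLIES NOT 0))) -> 1
  row 27 [11011]: (((NOT 1 AND 1) AND 1) XOR ((1 IMPLIES NOT 1) IMPLIES (1 IMPLIES NOT 1))) -> 1
  row 28 [11100]: (((NOT 1 AND 0) AND 1) XOR ((0 IMPLIES NOT 1) IMPLIES (0 IMPLIES NOT 0))) -> 1
  row 29 [11101]: (((NOT 1 AND 0) AND 1) XOR ((0 IMPLIES NOT 1) IMPLIES (0 IMPLIES NOT 1))) -> 1
  row 30 [11110]: (((NOT 1 AND 1) AND 1) XOR ((1 IMPLIES NOT 1) IMPLIES (1 IMPLIES NOT 0))) -> 1
  row 31 [11111]: (((NOT 1 AND 1) AND 1) XOR ((1 IMPLIES NOT 1) IMPLIES (1 IMPLIES NOT 1))) -> 1
Full result column, 8 rows per line (x1,x2 fixed per line; x3,x4,x5 runs 000..111 left to right):
  rows 0-7 [x1,x2=00]: 11101110  (ones: 6)
  rows 8-15 [x1,x2=01]: 11111111  (ones: 8)
  rows 16-23 [x1,x2=10]: 11101110  (ones: 6)
  rows 24-31 [x1,x2=11]: 11111111  (ones: 8)
Count of 1-rows = 6+8+6+8 = 28

28


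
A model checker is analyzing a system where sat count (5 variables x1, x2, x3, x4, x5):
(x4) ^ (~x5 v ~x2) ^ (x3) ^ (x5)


CNF with 4 clauses over 5 vars (32 assignments).
An assignment satisfies CNF iff every clause has >=1 true literal.
Check each row (bits = x1,x2,x3,x4,x5; clause T/F shown):
  row 0 [00000]: clauses=FTFF -> 0
  row 1 [00001]: clauses=FTFT -> 0
  row 2 [00010]: clauses=TTFF -> 0
  row 3 [00011]: clauses=TTFT -> 0
  row 4 [00100]: clauses=FTTF -> 0
  row 5 [00101]: clauses=FTTT -> 0
  row 6 [00110]: clauses=TTTF -> 0
  row 7 [00111]: clauses=TTTT -> 1
  row 8 [01000]: clauses=FTFF -> 0
  row 9 [01001]: clauses=FFFT -> 0
  row 10 [01010]: clauses=TTFF -> 0
  row 11 [01011]: clauses=TFFT -> 0
  row 12 [01100]: clauses=FTTF -> 0
  row 13 [01101]: clauses=FFTT -> 0
  row 14 [01110]: clauses=TTTF -> 0
  row 15 [01111]: clauses=TFTT -> 0
  row 16 [10000]: clauses=FTFF -> 0
  row 17 [10001]: clauses=FTFT -> 0
  row 18 [10010]: clauses=TTFF -> 0
  row 19 [10011]: clauses=TTFT -> 0
  row 20 [10100]: clauses=FTTF -> 0
  row 21 [10101]: clauses=FTTT -> 0
  row 22 [10110]: clauses=TTTF -> 0
  row 23 [10111]: clauses=TTTT -> 1
  row 24 [11000]: clauses=FTFF -> 0
  row 25 [11001]: clauses=FFFT -> 0
  row 26 [11010]: clauses=TTFF -> 0
  row 27 [11011]: clauses=TFFT -> 0
  row 28 [11100]: clauses=FTTF -> 0
  row 29 [11101]: clauses=FFTT -> 0
  row 30 [11110]: clauses=TTTF -> 0
  row 31 [11111]: clauses=TFTT -> 0
Full result column, 8 rows per line (x1,x2 fixed per line; x3,x4,x5 runs 000..111 left to right):
  rows 0-7 [x1,x2=00]: 00000001  (ones: 1)
  rows 8-15 [x1,x2=01]: 00000000  (ones: 0)
  rows 16-23 [x1,x2=10]: 00000001  (ones: 1)
  rows 24-31 [x1,x2=11]: 00000000  (ones: 0)
Satisfying assignments = 1+0+1+0 = 2

2


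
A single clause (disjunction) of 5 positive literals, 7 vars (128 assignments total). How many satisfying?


Step 1: Total=2^7=128
Step 2: Unsat when all 5 false: 2^2=4
Step 3: Sat=128-4=124

124


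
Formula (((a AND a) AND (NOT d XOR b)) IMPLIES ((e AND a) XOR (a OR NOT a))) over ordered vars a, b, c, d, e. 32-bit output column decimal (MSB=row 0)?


Formula: (((a AND a) AND (NOT d XOR b)) IMPLIES ((e AND a) XOR (a OR NOT a))) over a, b, c, d, e (32 rows)
Evaluate each row (bits = a,b,c,d,e, MSB first):
  row 0 [00000]: (((0 AND 0) AND (NOT 0 XOR 0)) IMPLIES ((0 AND 0) XOR (0 OR NOT 0))) -> 1
  row 1 [00001]: (((0 AND 0) AND (NOT 0 XOR 0)) IMPLIES ((1 AND 0) XOR (0 OR NOT 0))) -> 1
  row 2 [00010]: (((0 AND 0) AND (NOT 1 XOR 0)) IMPLIES ((0 AND 0) XOR (0 OR NOT 0))) -> 1
  row 3 [00011]: (((0 AND 0) AND (NOT 1 XOR 0)) IMPLIES ((1 AND 0) XOR (0 OR NOT 0))) -> 1
  row 4 [00100]: (((0 AND 0) AND (NOT 0 XOR 0)) IMPLIES ((0 AND 0) XOR (0 OR NOT 0))) -> 1
  row 5 [00101]: (((0 AND 0) AND (NOT 0 XOR 0)) IMPLIES ((1 AND 0) XOR (0 OR NOT 0))) -> 1
  row 6 [00110]: (((0 AND 0) AND (NOT 1 XOR 0)) IMPLIES ((0 AND 0) XOR (0 OR NOT 0))) -> 1
  row 7 [00111]: (((0 AND 0) AND (NOT 1 XOR 0)) IMPLIES ((1 AND 0) XOR (0 OR NOT 0))) -> 1
  row 8 [01000]: (((0 AND 0) AND (NOT 0 XOR 1)) IMPLIES ((0 AND 0) XOR (0 OR NOT 0))) -> 1
  row 9 [01001]: (((0 AND 0) AND (NOT 0 XOR 1)) IMPLIES ((1 AND 0) XOR (0 OR NOT 0))) -> 1
  row 10 [01010]: (((0 AND 0) AND (NOT 1 XOR 1)) IMPLIES ((0 AND 0) XOR (0 OR NOT 0))) -> 1
  row 11 [01011]: (((0 AND 0) AND (NOT 1 XOR 1)) IMPLIES ((1 AND 0) XOR (0 OR NOT 0))) -> 1
  row 12 [01100]: (((0 AND 0) AND (NOT 0 XOR 1)) IMPLIES ((0 AND 0) XOR (0 OR NOT 0))) -> 1
  row 13 [01101]: (((0 AND 0) AND (NOT 0 XOR 1)) IMPLIES ((1 AND 0) XOR (0 OR NOT 0))) -> 1
  row 14 [01110]: (((0 AND 0) AND (NOT 1 XOR 1)) IMPLIES ((0 AND 0) XOR (0 OR NOT 0))) -> 1
  row 15 [01111]: (((0 AND 0) AND (NOT 1 XOR 1)) IMPLIES ((1 AND 0) XOR (0 OR NOT 0))) -> 1
  row 16 [10000]: (((1 AND 1) AND (NOT 0 XOR 0)) IMPLIES ((0 AND 1) XOR (1 OR NOT 1))) -> 1
  row 17 [10001]: (((1 AND 1) AND (NOT 0 XOR 0)) IMPLIES ((1 AND 1) XOR (1 OR NOT 1))) -> 0
  row 18 [10010]: (((1 AND 1) AND (NOT 1 XOR 0)) IMPLIES ((0 AND 1) XOR (1 OR NOT 1))) -> 1
  row 19 [10011]: (((1 AND 1) AND (NOT 1 XOR 0)) IMPLIES ((1 AND 1) XOR (1 OR NOT 1))) -> 1
  row 20 [10100]: (((1 AND 1) AND (NOT 0 XOR 0)) IMPLIES ((0 AND 1) XOR (1 OR NOT 1))) -> 1
  row 21 [10101]: (((1 AND 1) AND (NOT 0 XOR 0)) IMPLIES ((1 AND 1) XOR (1 OR NOT 1))) -> 0
  row 22 [10110]: (((1 AND 1) AND (NOT 1 XOR 0)) IMPLIES ((0 AND 1) XOR (1 OR NOT 1))) -> 1
  row 23 [10111]: (((1 AND 1) AND (NOT 1 XOR 0)) IMPLIES ((1 AND 1) XOR (1 OR NOT 1))) -> 1
  row 24 [11000]: (((1 AND 1) AND (NOT 0 XOR 1)) IMPLIES ((0 AND 1) XOR (1 OR NOT 1))) -> 1
  row 25 [11001]: (((1 AND 1) AND (NOT 0 XOR 1)) IMPLIES ((1 AND 1) XOR (1 OR NOT 1))) -> 1
  row 26 [11010]: (((1 AND 1) AND (NOT 1 XOR 1)) IMPLIES ((0 AND 1) XOR (1 OR NOT 1))) -> 1
  row 27 [11011]: (((1 AND 1) AND (NOT 1 XOR 1)) IMPLIES ((1 AND 1) XOR (1 OR NOT 1))) -> 0
  row 28 [11100]: (((1 AND 1) AND (NOT 0 XOR 1)) IMPLIES ((0 AND 1) XOR (1 OR NOT 1))) -> 1
  row 29 [11101]: (((1 AND 1) AND (NOT 0 XOR 1)) IMPLIES ((1 AND 1) XOR (1 OR NOT 1))) -> 1
  row 30 [11110]: (((1 AND 1) AND (NOT 1 XOR 1)) IMPLIES ((0 AND 1) XOR (1 OR NOT 1))) -> 1
  row 31 [11111]: (((1 AND 1) AND (NOT 1 XOR 1)) IMPLIES ((1 AND 1) XOR (1 OR NOT 1))) -> 0
Full result column, 4 rows per line (a,b,c fixed per line; d,e runs 00..11 left to right):
  rows 0-3 [a,b,c=000]: 1111  = hex F
  rows 4-7 [a,b,c=001]: 1111  = hex F
  rows 8-11 [a,b,c=010]: 1111  = hex F
  rows 12-15 [a,b,c=011]: 1111  = hex F
  rows 16-19 [a,b,c=100]: 1011  = hex B
  rows 20-23 [a,b,c=101]: 1011  = hex B
  rows 24-27 [a,b,c=110]: 1110  = hex E
  rows 28-31 [a,b,c=111]: 1110  = hex E
Output column (row 0 .. row 31) = 11111111111111111011101111101110
Output column grouped in 4s = 1111 1111 1111 1111 1011 1011 1110 1110 = 0xFFFFBBEE
Convert to decimal digit by digit (value = value*16 + digit):
  F -> 15
  15*16 + 15 (F) = 255
  255*16 + 15 (F) = 4095
  4095*16 + 15 (F) = 65535
  65535*16 + 11 (B) = 1048571
  1048571*16 + 11 (B) = 16777147
  16777147*16 + 14 (E) = 268434366
  268434366*16 + 14 (E) = 4294949870
Decimal = 4294949870

4294949870


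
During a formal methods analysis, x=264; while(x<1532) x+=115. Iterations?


Step 1: x goes from 264 toward 1532 by 115; the body runs while x<1532, so iterations = ceil((bound-start)/step)
Step 2: Distance=1268
Step 3: ceil(1268/115)=12

12


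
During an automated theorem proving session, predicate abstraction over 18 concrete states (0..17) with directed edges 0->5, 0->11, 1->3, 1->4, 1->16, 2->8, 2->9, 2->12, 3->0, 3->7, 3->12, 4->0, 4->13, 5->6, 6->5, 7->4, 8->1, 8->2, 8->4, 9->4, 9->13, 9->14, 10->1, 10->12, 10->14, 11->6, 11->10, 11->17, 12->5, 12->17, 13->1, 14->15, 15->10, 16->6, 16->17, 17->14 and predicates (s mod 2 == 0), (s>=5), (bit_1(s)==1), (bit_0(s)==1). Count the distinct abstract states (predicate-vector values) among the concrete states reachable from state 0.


BFS from 0:
Concrete reachable: {0, 1, 3, 4, 5, 6, 7, 10, 11, 12, 13, 14, 15, 16, 17}
Abstract via predicates (s mod 2 == 0), (s>=5), (bit_1(s)==1), (bit_0(s)==1):
  (0,0,0,1) <- {1}
  (0,0,1,1) <- {3}
  (0,1,0,1) <- {5, 13, 17}
  (0,1,1,1) <- {7, 11, 15}
  (1,0,0,0) <- {0, 4}
  (1,1,0,0) <- {12, 16}
  (1,1,1,0) <- {6, 10, 14}
Distinct abstract states = 7

7


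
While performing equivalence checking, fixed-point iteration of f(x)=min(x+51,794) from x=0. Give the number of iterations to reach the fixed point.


Step 1: x=0, cap=794, increment=51
Step 2: x grows by 51 each step until capped at 794; fixed point is x=794
Step 3: iterations = ceil(794/51) = 16

16


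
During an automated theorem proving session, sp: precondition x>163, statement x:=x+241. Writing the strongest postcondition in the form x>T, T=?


Formula: sp(P, x:=E) = exists old_x. (x = E[old_x/x]) AND P[old_x/x] (old_x is the value of x before the assignment; eliminate old_x by solving x = E[old_x/x] for old_x)
Step 1: Precondition P: x>163, i.e. old_x > 163
Step 2: Assignment gives x = old_x + 241, so old_x = x - 241
Step 3: Substitute into P: x - 241 > 163
Step 4: Simplify: x > 163+241 = 404

404


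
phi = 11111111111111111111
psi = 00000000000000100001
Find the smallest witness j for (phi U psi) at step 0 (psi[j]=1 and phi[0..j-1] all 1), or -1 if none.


(phi U psi) at 0: need smallest j with psi[j]=1 and phi[i]=1 for all i in [0,j).
Scan from step 0:
  step 0: phi=1, psi=0 -> continue
  step 1: phi=1, psi=0 -> continue
  step 2: phi=1, psi=0 -> continue
  step 3: phi=1, psi=0 -> continue
  step 14: psi=1 and phi held for [0,14) -> witness found
Witness step = 14

14


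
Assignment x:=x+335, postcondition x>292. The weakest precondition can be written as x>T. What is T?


Formula: wp(x:=E, P) = P[E/x] (substitute E for x in postcondition)
Step 1: Postcondition: x>292
Step 2: Substitute x+335 for x: x+335>292
Step 3: Solve for x: x > 292-335 = -43

-43


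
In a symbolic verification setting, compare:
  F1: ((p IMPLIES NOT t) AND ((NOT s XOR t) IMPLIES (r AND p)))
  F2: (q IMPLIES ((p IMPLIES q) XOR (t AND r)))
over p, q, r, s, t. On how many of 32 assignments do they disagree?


F1 = ((p IMPLIES NOT t) AND ((NOT s XOR t) IMPLIES (r AND p)))
F2 = (q IMPLIES ((p IMPLIES q) XOR (t AND r)))
Evaluate both on each of 32 rows (bits = p,q,r,s,t):
  row 0 [00000]: F1=0 F2=1 (differ) -> 1
  row 1 [00001]: F1=1 F2=1 -> 0
  row 2 [00010]: F1=1 F2=1 -> 0
  row 3 [00011]: F1=0 F2=1 (differ) -> 1
  row 4 [00100]: F1=0 F2=1 (differ) -> 1
  row 5 [00101]: F1=1 F2=1 -> 0
  row 6 [00110]: F1=1 F2=1 -> 0
  row 7 [00111]: F1=0 F2=1 (differ) -> 1
  row 8 [01000]: F1=0 F2=1 (differ) -> 1
  row 9 [01001]: F1=1 F2=1 -> 0
  row 10 [01010]: F1=1 F2=1 -> 0
  row 11 [01011]: F1=0 F2=1 (differ) -> 1
  row 12 [01100]: F1=0 F2=1 (differ) -> 1
  row 13 [01101]: F1=1 F2=0 (differ) -> 1
  row 14 [01110]: F1=1 F2=1 -> 0
  row 15 [01111]: F1=0 F2=0 -> 0
  row 16 [10000]: F1=0 F2=1 (differ) -> 1
  row 17 [10001]: F1=0 F2=1 (differ) -> 1
  row 18 [10010]: F1=1 F2=1 -> 0
  row 19 [10011]: F1=0 F2=1 (differ) -> 1
  row 20 [10100]: F1=1 F2=1 -> 0
  row 21 [10101]: F1=0 F2=1 (differ) -> 1
  row 22 [10110]: F1=1 F2=1 -> 0
  row 23 [10111]: F1=0 F2=1 (differ) -> 1
  row 24 [11000]: F1=0 F2=1 (differ) -> 1
  row 25 [11001]: F1=0 F2=1 (differ) -> 1
  row 26 [11010]: F1=1 F2=1 -> 0
  row 27 [11011]: F1=0 F2=1 (differ) -> 1
  row 28 [11100]: F1=1 F2=1 -> 0
  row 29 [11101]: F1=0 F2=0 -> 0
  row 30 [11110]: F1=1 F2=1 -> 0
  row 31 [11111]: F1=0 F2=0 -> 0
Full result column, 8 rows per line (p,q fixed per line; r,s,t runs 000..111 left to right):
  rows 0-7 [p,q=00]: 10011001  (ones: 4)
  rows 8-15 [p,q=01]: 10011100  (ones: 4)
  rows 16-23 [p,q=10]: 11010101  (ones: 5)
  rows 24-31 [p,q=11]: 11010000  (ones: 3)
Disagreements = 4+4+5+3 = 16

16


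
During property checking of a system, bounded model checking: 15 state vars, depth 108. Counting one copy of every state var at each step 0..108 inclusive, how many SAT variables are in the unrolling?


BMC unrolls to depth k, creating one copy of each state var for steps 0..k.
Step count = 108 + 1 = 109 (steps 0 through 108)
Vars per step = 15
Total = 15 * 109 = 1635

1635


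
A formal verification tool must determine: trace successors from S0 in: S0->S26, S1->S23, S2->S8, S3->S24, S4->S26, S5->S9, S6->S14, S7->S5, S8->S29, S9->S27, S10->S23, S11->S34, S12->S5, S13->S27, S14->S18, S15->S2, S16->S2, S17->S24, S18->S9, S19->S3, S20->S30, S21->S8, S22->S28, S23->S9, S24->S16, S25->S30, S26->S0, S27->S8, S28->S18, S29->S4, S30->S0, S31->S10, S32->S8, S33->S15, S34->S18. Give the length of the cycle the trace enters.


Trace from S0 until a state repeats:
  S0 -> S26 -> S0
S0 first seen at step 0, revisited at step 2.
Cycle length = 2 - 0 = 2

2


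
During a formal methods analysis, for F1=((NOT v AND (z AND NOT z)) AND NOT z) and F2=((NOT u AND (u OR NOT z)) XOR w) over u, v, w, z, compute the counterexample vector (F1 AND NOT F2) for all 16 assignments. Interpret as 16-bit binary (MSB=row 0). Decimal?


F1 = ((NOT v AND (z AND NOT z)) AND NOT z)
F2 = ((NOT u AND (u OR NOT z)) XOR w)
Counterexample to F1=>F2 is where F1=1 and F2=0.
Evaluate each row (bits = u,v,w,z, MSB first):
  row 0 [0000]: F1=0 F2=1 -> F1&~F2 -> 0
  row 1 [0001]: F1=0 F2=0 -> F1&~F2 -> 0
  row 2 [0010]: F1=0 F2=0 -> F1&~F2 -> 0
  row 3 [0011]: F1=0 F2=1 -> F1&~F2 -> 0
  row 4 [0100]: F1=0 F2=1 -> F1&~F2 -> 0
  row 5 [0101]: F1=0 F2=0 -> F1&~F2 -> 0
  row 6 [0110]: F1=0 F2=0 -> F1&~F2 -> 0
  row 7 [0111]: F1=0 F2=1 -> F1&~F2 -> 0
  row 8 [1000]: F1=0 F2=0 -> F1&~F2 -> 0
  row 9 [1001]: F1=0 F2=0 -> F1&~F2 -> 0
  row 10 [1010]: F1=0 F2=1 -> F1&~F2 -> 0
  row 11 [1011]: F1=0 F2=1 -> F1&~F2 -> 0
  row 12 [1100]: F1=0 F2=0 -> F1&~F2 -> 0
  row 13 [1101]: F1=0 F2=0 -> F1&~F2 -> 0
  row 14 [1110]: F1=0 F2=1 -> F1&~F2 -> 0
  row 15 [1111]: F1=0 F2=1 -> F1&~F2 -> 0
Full result column, 4 rows per line (u,v fixed per line; w,z runs 00..11 left to right):
  rows 0-3 [u,v=00]: 0000  = hex 0
  rows 4-7 [u,v=01]: 0000  = hex 0
  rows 8-11 [u,v=10]: 0000  = hex 0
  rows 12-15 [u,v=11]: 0000  = hex 0
Counterexample vector (row 0 .. row 15) = 0000000000000000
Output column grouped in 4s = 0000 0000 0000 0000 = 0x0000
Convert to decimal digit by digit (value = value*16 + digit):
  0 -> 0
  0*16 + 0 = 0
  0*16 + 0 = 0
  0*16 + 0 = 0
Decimal = 0

0


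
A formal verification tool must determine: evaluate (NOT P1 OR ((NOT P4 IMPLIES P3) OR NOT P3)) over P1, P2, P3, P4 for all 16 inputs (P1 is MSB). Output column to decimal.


Formula: (NOT P1 OR ((NOT P4 IMPLIES P3) OR NOT P3)) over P1, P2, P3, P4 (16 rows)
Evaluate each row (bits = P1,P2,P3,P4, MSB first):
  row 0 [0000]: (NOT 0 OR ((NOT 0 IMPLIES 0) OR NOT 0)) -> 1
  row 1 [0001]: (NOT 0 OR ((NOT 1 IMPLIES 0) OR NOT 0)) -> 1
  row 2 [0010]: (NOT 0 OR ((NOT 0 IMPLIES 1) OR NOT 1)) -> 1
  row 3 [0011]: (NOT 0 OR ((NOT 1 IMPLIES 1) OR NOT 1)) -> 1
  row 4 [0100]: (NOT 0 OR ((NOT 0 IMPLIES 0) OR NOT 0)) -> 1
  row 5 [0101]: (NOT 0 OR ((NOT 1 IMPLIES 0) OR NOT 0)) -> 1
  row 6 [0110]: (NOT 0 OR ((NOT 0 IMPLIES 1) OR NOT 1)) -> 1
  row 7 [0111]: (NOT 0 OR ((NOT 1 IMPLIES 1) OR NOT 1)) -> 1
  row 8 [1000]: (NOT 1 OR ((NOT 0 IMPLIES 0) OR NOT 0)) -> 1
  row 9 [1001]: (NOT 1 OR ((NOT 1 IMPLIES 0) OR NOT 0)) -> 1
  row 10 [1010]: (NOT 1 OR ((NOT 0 IMPLIES 1) OR NOT 1)) -> 1
  row 11 [1011]: (NOT 1 OR ((NOT 1 IMPLIES 1) OR NOT 1)) -> 1
  row 12 [1100]: (NOT 1 OR ((NOT 0 IMPLIES 0) OR NOT 0)) -> 1
  row 13 [1101]: (NOT 1 OR ((NOT 1 IMPLIES 0) OR NOT 0)) -> 1
  row 14 [1110]: (NOT 1 OR ((NOT 0 IMPLIES 1) OR NOT 1)) -> 1
  row 15 [1111]: (NOT 1 OR ((NOT 1 IMPLIES 1) OR NOT 1)) -> 1
Full result column, 4 rows per line (P1,P2 fixed per line; P3,P4 runs 00..11 left to right):
  rows 0-3 [P1,P2=00]: 1111  = hex F
  rows 4-7 [P1,P2=01]: 1111  = hex F
  rows 8-11 [P1,P2=10]: 1111  = hex F
  rows 12-15 [P1,P2=11]: 1111  = hex F
Output column (row 0 .. row 15) = 1111111111111111
Output column grouped in 4s = 1111 1111 1111 1111 = 0xFFFF
Convert to decimal digit by digit (value = value*16 + digit):
  F -> 15
  15*16 + 15 (F) = 255
  255*16 + 15 (F) = 4095
  4095*16 + 15 (F) = 65535
Decimal = 65535

65535


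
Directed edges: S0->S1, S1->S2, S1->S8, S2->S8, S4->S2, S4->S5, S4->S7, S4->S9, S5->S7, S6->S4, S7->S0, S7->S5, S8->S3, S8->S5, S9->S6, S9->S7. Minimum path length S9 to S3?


BFS layer-by-layer from S9:
  dist 0: {S9}
  dist 1: {S6, S7}
  dist 2: {S0, S4, S5}
  dist 3: {S1, S2}
  dist 4: {S8}
  dist 5: {S3}
  -> S3 reached at distance 5
Shortest path length = 5

5


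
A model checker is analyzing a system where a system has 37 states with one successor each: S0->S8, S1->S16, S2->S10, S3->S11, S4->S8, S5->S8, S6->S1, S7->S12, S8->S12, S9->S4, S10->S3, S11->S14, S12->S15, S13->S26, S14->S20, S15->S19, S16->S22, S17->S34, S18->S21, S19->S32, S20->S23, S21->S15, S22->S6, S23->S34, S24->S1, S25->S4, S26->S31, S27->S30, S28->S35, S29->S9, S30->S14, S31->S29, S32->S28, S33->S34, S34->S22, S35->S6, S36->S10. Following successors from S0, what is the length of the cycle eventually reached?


Trace from S0 until a state repeats:
  S0 -> S8 -> S12 -> S15 -> S19 -> S32 -> S28 -> S35 -> S6 -> S1 -> S16 -> S22 -> S6
S6 first seen at step 8, revisited at step 12.
Cycle length = 12 - 8 = 4

4


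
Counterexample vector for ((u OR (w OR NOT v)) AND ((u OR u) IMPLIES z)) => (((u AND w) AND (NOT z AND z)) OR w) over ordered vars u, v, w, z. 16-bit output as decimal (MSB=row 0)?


F1 = ((u OR (w OR NOT v)) AND ((u OR u) IMPLIES z))
F2 = (((u AND w) AND (NOT z AND z)) OR w)
Counterexample to F1=>F2 is where F1=1 and F2=0.
Evaluate each row (bits = u,v,w,z, MSB first):
  row 0 [0000]: F1=1 F2=0 -> F1&~F2 -> 1
  row 1 [0001]: F1=1 F2=0 -> F1&~F2 -> 1
  row 2 [0010]: F1=1 F2=1 -> F1&~F2 -> 0
  row 3 [0011]: F1=1 F2=1 -> F1&~F2 -> 0
  row 4 [0100]: F1=0 F2=0 -> F1&~F2 -> 0
  row 5 [0101]: F1=0 F2=0 -> F1&~F2 -> 0
  row 6 [0110]: F1=1 F2=1 -> F1&~F2 -> 0
  row 7 [0111]: F1=1 F2=1 -> F1&~F2 -> 0
  row 8 [1000]: F1=0 F2=0 -> F1&~F2 -> 0
  row 9 [1001]: F1=1 F2=0 -> F1&~F2 -> 1
  row 10 [1010]: F1=0 F2=1 -> F1&~F2 -> 0
  row 11 [1011]: F1=1 F2=1 -> F1&~F2 -> 0
  row 12 [1100]: F1=0 F2=0 -> F1&~F2 -> 0
  row 13 [1101]: F1=1 F2=0 -> F1&~F2 -> 1
  row 14 [1110]: F1=0 F2=1 -> F1&~F2 -> 0
  row 15 [1111]: F1=1 F2=1 -> F1&~F2 -> 0
Full result column, 4 rows per line (u,v fixed per line; w,z runs 00..11 left to right):
  rows 0-3 [u,v=00]: 1100  = hex C
  rows 4-7 [u,v=01]: 0000  = hex 0
  rows 8-11 [u,v=10]: 0100  = hex 4
  rows 12-15 [u,v=11]: 0100  = hex 4
Counterexample vector (row 0 .. row 15) = 1100000001000100
Output column grouped in 4s = 1100 0000 0100 0100 = 0xC044
Convert to decimal digit by digit (value = value*16 + digit):
  C -> 12
  12*16 + 0 = 192
  192*16 + 4 = 3076
  3076*16 + 4 = 49220
Decimal = 49220

49220


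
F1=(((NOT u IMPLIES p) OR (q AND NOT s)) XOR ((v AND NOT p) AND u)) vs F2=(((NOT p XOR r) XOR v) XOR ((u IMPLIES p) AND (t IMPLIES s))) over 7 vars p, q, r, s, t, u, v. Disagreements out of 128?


F1 = (((NOT u IMPLIES p) OR (q AND NOT s)) XOR ((v AND NOT p) AND u))
F2 = (((NOT p XOR r) XOR v) XOR ((u IMPLIES p) AND (t IMPLIES s)))
Evaluate both on each of 128 rows (bits = p,q,r,s,t,u,v):
  row 0 [0000000]: F1=0 F2=0 -> 0
  row 1 [0000001]: F1=0 F2=1 (differ) -> 1
  row 2 [0000010]: F1=1 F2=1 -> 0
  row 3 [0000011]: F1=0 F2=0 -> 0
  row 4 [0000100]: F1=0 F2=1 (differ) -> 1
  (every remaining row is evaluated the same way; all 128 results are listed next)
Full result column, 8 rows per line (p,q,r,s fixed per line; t,u,v runs 000..111 left to right):
  rows 0-7 [p,q,r,s=0000]: 01001000  (ones: 2)
  rows 8-15 [p,q,r,s=0001]: 01000100  (ones: 2)
  rows 16-23 [p,q,r,s=0010]: 10110111  (ones: 6)
  rows 24-31 [p,q,r,s=0011]: 10111011  (ones: 6)
  rows 32-39 [p,q,r,s=0100]: 10000100  (ones: 2)
  rows 40-47 [p,q,r,s=0101]: 01000100  (ones: 2)
  rows 48-55 [p,q,r,s=0110]: 01111011  (ones: 6)
  rows 56-63 [p,q,r,s=0111]: 10111011  (ones: 6)
  rows 64-71 [p,q,r,s=1000]: 01011010  (ones: 4)
  rows 72-79 [p,q,r,s=1001]: 01010101  (ones: 4)
  rows 80-87 [p,q,r,s=1010]: 10100101  (ones: 4)
  rows 88-95 [p,q,r,s=1011]: 10101010  (ones: 4)
  rows 96-103 [p,q,r,s=1100]: 01011010  (ones: 4)
  rows 104-111 [p,q,r,s=1101]: 01010101  (ones: 4)
  rows 112-119 [p,q,r,s=1110]: 10100101  (ones: 4)
  rows 120-127 [p,q,r,s=1111]: 10101010  (ones: 4)
Disagreements = 2+2+6+6+2+2+6+6+4+4+4+4+4+4+4+4 = 64

64


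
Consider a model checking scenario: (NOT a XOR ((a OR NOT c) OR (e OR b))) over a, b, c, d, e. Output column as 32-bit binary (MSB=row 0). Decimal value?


Formula: (NOT a XOR ((a OR NOT c) OR (e OR b))) over a, b, c, d, e (32 rows)
Evaluate each row (bits = a,b,c,d,e, MSB first):
  row 0 [00000]: (NOT 0 XOR ((0 OR NOT 0) OR (0 OR 0))) -> 0
  row 1 [00001]: (NOT 0 XOR ((0 OR NOT 0) OR (1 OR 0))) -> 0
  row 2 [00010]: (NOT 0 XOR ((0 OR NOT 0) OR (0 OR 0))) -> 0
  row 3 [00011]: (NOT 0 XOR ((0 OR NOT 0) OR (1 OR 0))) -> 0
  row 4 [00100]: (NOT 0 XOR ((0 OR NOT 1) OR (0 OR 0))) -> 1
  row 5 [00101]: (NOT 0 XOR ((0 OR NOT 1) OR (1 OR 0))) -> 0
  row 6 [00110]: (NOT 0 XOR ((0 OR NOT 1) OR (0 OR 0))) -> 1
  row 7 [00111]: (NOT 0 XOR ((0 OR NOT 1) OR (1 OR 0))) -> 0
  row 8 [01000]: (NOT 0 XOR ((0 OR NOT 0) OR (0 OR 1))) -> 0
  row 9 [01001]: (NOT 0 XOR ((0 OR NOT 0) OR (1 OR 1))) -> 0
  row 10 [01010]: (NOT 0 XOR ((0 OR NOT 0) OR (0 OR 1))) -> 0
  row 11 [01011]: (NOT 0 XOR ((0 OR NOT 0) OR (1 OR 1))) -> 0
  row 12 [01100]: (NOT 0 XOR ((0 OR NOT 1) OR (0 OR 1))) -> 0
  row 13 [01101]: (NOT 0 XOR ((0 OR NOT 1) OR (1 OR 1))) -> 0
  row 14 [01110]: (NOT 0 XOR ((0 OR NOT 1) OR (0 OR 1))) -> 0
  row 15 [01111]: (NOT 0 XOR ((0 OR NOT 1) OR (1 OR 1))) -> 0
  row 16 [10000]: (NOT 1 XOR ((1 OR NOT 0) OR (0 OR 0))) -> 1
  row 17 [10001]: (NOT 1 XOR ((1 OR NOT 0) OR (1 OR 0))) -> 1
  row 18 [10010]: (NOT 1 XOR ((1 OR NOT 0) OR (0 OR 0))) -> 1
  row 19 [10011]: (NOT 1 XOR ((1 OR NOT 0) OR (1 OR 0))) -> 1
  row 20 [10100]: (NOT 1 XOR ((1 OR NOT 1) OR (0 OR 0))) -> 1
  row 21 [10101]: (NOT 1 XOR ((1 OR NOT 1) OR (1 OR 0))) -> 1
  row 22 [10110]: (NOT 1 XOR ((1 OR NOT 1) OR (0 OR 0))) -> 1
  row 23 [10111]: (NOT 1 XOR ((1 OR NOT 1) OR (1 OR 0))) -> 1
  row 24 [11000]: (NOT 1 XOR ((1 OR NOT 0) OR (0 OR 1))) -> 1
  row 25 [11001]: (NOT 1 XOR ((1 OR NOT 0) OR (1 OR 1))) -> 1
  row 26 [11010]: (NOT 1 XOR ((1 OR NOT 0) OR (0 OR 1))) -> 1
  row 27 [11011]: (NOT 1 XOR ((1 OR NOT 0) OR (1 OR 1))) -> 1
  row 28 [11100]: (NOT 1 XOR ((1 OR NOT 1) OR (0 OR 1))) -> 1
  row 29 [11101]: (NOT 1 XOR ((1 OR NOT 1) OR (1 OR 1))) -> 1
  row 30 [11110]: (NOT 1 XOR ((1 OR NOT 1) OR (0 OR 1))) -> 1
  row 31 [11111]: (NOT 1 XOR ((1 OR NOT 1) OR (1 OR 1))) -> 1
Full result column, 4 rows per line (a,b,c fixed per line; d,e runs 00..11 left to right):
  rows 0-3 [a,b,c=000]: 0000  = hex 0
  rows 4-7 [a,b,c=001]: 1010  = hex A
  rows 8-11 [a,b,c=010]: 0000  = hex 0
  rows 12-15 [a,b,c=011]: 0000  = hex 0
  rows 16-19 [a,b,c=100]: 1111  = hex F
  rows 20-23 [a,b,c=101]: 1111  = hex F
  rows 24-27 [a,b,c=110]: 1111  = hex F
  rows 28-31 [a,b,c=111]: 1111  = hex F
Output column (row 0 .. row 31) = 00001010000000001111111111111111
Output column grouped in 4s = 0000 1010 0000 0000 1111 1111 1111 1111 = 0x0A00FFFF
Convert to decimal digit by digit (value = value*16 + digit):
  0 -> 0
  0*16 + 10 (A) = 10
  10*16 + 0 = 160
  160*16 + 0 = 2560
  2560*16 + 15 (F) = 40975
  40975*16 + 15 (F) = 655615
  655615*16 + 15 (F) = 10489855
  10489855*16 + 15 (F) = 167837695
Decimal = 167837695

167837695


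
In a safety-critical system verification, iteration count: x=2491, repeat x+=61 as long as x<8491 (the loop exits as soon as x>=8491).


Step 1: x goes from 2491 toward 8491 by 61; the body runs while x<8491, so iterations = ceil((bound-start)/step)
Step 2: Distance=6000
Step 3: ceil(6000/61)=99

99


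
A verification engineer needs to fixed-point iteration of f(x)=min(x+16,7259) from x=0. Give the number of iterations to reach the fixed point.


Step 1: x=0, cap=7259, increment=16
Step 2: x grows by 16 each step until capped at 7259; fixed point is x=7259
Step 3: iterations = ceil(7259/16) = 454

454


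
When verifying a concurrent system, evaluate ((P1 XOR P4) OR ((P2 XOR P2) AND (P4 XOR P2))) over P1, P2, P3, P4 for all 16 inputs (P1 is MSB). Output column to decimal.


Formula: ((P1 XOR P4) OR ((P2 XOR P2) AND (P4 XOR P2))) over P1, P2, P3, P4 (16 rows)
Evaluate each row (bits = P1,P2,P3,P4, MSB first):
  row 0 [0000]: ((0 XOR 0) OR ((0 XOR 0) AND (0 XOR 0))) -> 0
  row 1 [0001]: ((0 XOR 1) OR ((0 XOR 0) AND (1 XOR 0))) -> 1
  row 2 [0010]: ((0 XOR 0) OR ((0 XOR 0) AND (0 XOR 0))) -> 0
  row 3 [0011]: ((0 XOR 1) OR ((0 XOR 0) AND (1 XOR 0))) -> 1
  row 4 [0100]: ((0 XOR 0) OR ((1 XOR 1) AND (0 XOR 1))) -> 0
  row 5 [0101]: ((0 XOR 1) OR ((1 XOR 1) AND (1 XOR 1))) -> 1
  row 6 [0110]: ((0 XOR 0) OR ((1 XOR 1) AND (0 XOR 1))) -> 0
  row 7 [0111]: ((0 XOR 1) OR ((1 XOR 1) AND (1 XOR 1))) -> 1
  row 8 [1000]: ((1 XOR 0) OR ((0 XOR 0) AND (0 XOR 0))) -> 1
  row 9 [1001]: ((1 XOR 1) OR ((0 XOR 0) AND (1 XOR 0))) -> 0
  row 10 [1010]: ((1 XOR 0) OR ((0 XOR 0) AND (0 XOR 0))) -> 1
  row 11 [1011]: ((1 XOR 1) OR ((0 XOR 0) AND (1 XOR 0))) -> 0
  row 12 [1100]: ((1 XOR 0) OR ((1 XOR 1) AND (0 XOR 1))) -> 1
  row 13 [1101]: ((1 XOR 1) OR ((1 XOR 1) AND (1 XOR 1))) -> 0
  row 14 [1110]: ((1 XOR 0) OR ((1 XOR 1) AND (0 XOR 1))) -> 1
  row 15 [1111]: ((1 XOR 1) OR ((1 XOR 1) AND (1 XOR 1))) -> 0
Full result column, 4 rows per line (P1,P2 fixed per line; P3,P4 runs 00..11 left to right):
  rows 0-3 [P1,P2=00]: 0101  = hex 5
  rows 4-7 [P1,P2=01]: 0101  = hex 5
  rows 8-11 [P1,P2=10]: 1010  = hex A
  rows 12-15 [P1,P2=11]: 1010  = hex A
Output column (row 0 .. row 15) = 0101010110101010
Output column grouped in 4s = 0101 0101 1010 1010 = 0x55AA
Convert to decimal digit by digit (value = value*16 + digit):
  5 -> 5
  5*16 + 5 = 85
  85*16 + 10 (A) = 1370
  1370*16 + 10 (A) = 21930
Decimal = 21930

21930


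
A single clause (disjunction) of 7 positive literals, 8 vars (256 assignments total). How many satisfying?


Step 1: Total=2^8=256
Step 2: Unsat when all 7 false: 2^1=2
Step 3: Sat=256-2=254

254


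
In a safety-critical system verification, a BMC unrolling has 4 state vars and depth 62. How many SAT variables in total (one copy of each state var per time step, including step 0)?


BMC unrolls to depth k, creating one copy of each state var for steps 0..k.
Step count = 62 + 1 = 63 (steps 0 through 62)
Vars per step = 4
Total = 4 * 63 = 252

252


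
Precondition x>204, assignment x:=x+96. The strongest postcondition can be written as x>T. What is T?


Formula: sp(P, x:=E) = exists old_x. (x = E[old_x/x]) AND P[old_x/x] (old_x is the value of x before the assignment; eliminate old_x by solving x = E[old_x/x] for old_x)
Step 1: Precondition P: x>204, i.e. old_x > 204
Step 2: Assignment gives x = old_x + 96, so old_x = x - 96
Step 3: Substitute into P: x - 96 > 204
Step 4: Simplify: x > 204+96 = 300

300


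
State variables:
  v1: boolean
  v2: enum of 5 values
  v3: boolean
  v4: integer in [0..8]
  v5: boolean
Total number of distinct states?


State space = product of domain sizes of all variables.
Domain sizes:
  v1 (boolean): 2
  v2 (enum of 5 values): 5
  v3 (boolean): 2
  v4 (integer in [0..8]): 9
  v5 (boolean): 2
Product = 2 * 5 * 2 * 9 * 2 = 360

360


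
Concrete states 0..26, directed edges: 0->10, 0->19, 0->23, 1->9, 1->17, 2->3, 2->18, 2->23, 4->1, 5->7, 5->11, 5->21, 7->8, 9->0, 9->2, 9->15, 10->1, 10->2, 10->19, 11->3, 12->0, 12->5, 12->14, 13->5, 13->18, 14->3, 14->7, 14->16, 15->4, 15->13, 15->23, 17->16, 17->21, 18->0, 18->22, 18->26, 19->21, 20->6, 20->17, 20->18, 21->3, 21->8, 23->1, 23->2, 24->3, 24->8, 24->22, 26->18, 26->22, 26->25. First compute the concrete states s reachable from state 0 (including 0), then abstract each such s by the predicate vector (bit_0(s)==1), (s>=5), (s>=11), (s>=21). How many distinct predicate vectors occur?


BFS from 0:
Concrete reachable: {0, 1, 2, 3, 4, 5, 7, 8, 9, 10, 11, 13, 15, 16, 17, 18, 19, 21, 22, 23, 25, 26}
Abstract via predicates (bit_0(s)==1), (s>=5), (s>=11), (s>=21):
  (0,0,0,0) <- {0, 2, 4}
  (0,1,0,0) <- {8, 10}
  (0,1,1,0) <- {16, 18}
  (0,1,1,1) <- {22, 26}
  (1,0,0,0) <- {1, 3}
  (1,1,0,0) <- {5, 7, 9}
  (1,1,1,0) <- {11, 13, 15, 17, 19}
  (1,1,1,1) <- {21, 23, 25}
Distinct abstract states = 8

8


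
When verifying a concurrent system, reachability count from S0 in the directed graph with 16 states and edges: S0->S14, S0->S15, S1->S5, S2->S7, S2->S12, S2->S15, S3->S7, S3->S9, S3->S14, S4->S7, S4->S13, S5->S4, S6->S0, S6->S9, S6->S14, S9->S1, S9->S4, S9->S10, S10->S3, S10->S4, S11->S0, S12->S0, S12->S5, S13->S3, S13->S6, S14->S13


BFS from S0:
  layer 0: {S0}
  layer 1: {S14, S15}
  layer 2: {S13}
  layer 3: {S3, S6}
  layer 4: {S7, S9}
  layer 5: {S1, S4, S10}
  layer 6: {S5}
Reachable set: {S0, S1, S3, S4, S5, S6, S7, S9, S10, S13, S14, S15}
Count = 12

12


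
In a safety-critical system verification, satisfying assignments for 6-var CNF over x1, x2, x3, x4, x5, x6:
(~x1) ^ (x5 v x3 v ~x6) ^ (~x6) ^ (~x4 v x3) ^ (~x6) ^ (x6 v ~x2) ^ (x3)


CNF with 7 clauses over 6 vars (64 assignments).
An assignment satisfies CNF iff every clause has >=1 true literal.
Check each row (bits = x1,x2,x3,x4,x5,x6; clause T/F shown):
  row 0 [000000]: clauses=TTTTTTF -> 0
  row 1 [000001]: clauses=TFFTFTF -> 0
  row 2 [000010]: clauses=TTTTTTF -> 0
  row 3 [000011]: clauses=TTFTFTF -> 0
  row 4 [000100]: clauses=TTTFTTF -> 0
  (every remaining row is evaluated the same way; all 64 results are listed next)
Full result column, 8 rows per line (x1,x2,x3 fixed per line; x4,x5,x6 runs 000..111 left to right):
  rows 0-7 [x1,x2,x3=000]: 00000000  (ones: 0)
  rows 8-15 [x1,x2,x3=001]: 10101010  (ones: 4)
  rows 16-23 [x1,x2,x3=010]: 00000000  (ones: 0)
  rows 24-31 [x1,x2,x3=011]: 00000000  (ones: 0)
  rows 32-39 [x1,x2,x3=100]: 00000000  (ones: 0)
  rows 40-47 [x1,x2,x3=101]: 00000000  (ones: 0)
  rows 48-55 [x1,x2,x3=110]: 00000000  (ones: 0)
  rows 56-63 [x1,x2,x3=111]: 00000000  (ones: 0)
Satisfying assignments = 0+4+0+0+0+0+0+0 = 4

4
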